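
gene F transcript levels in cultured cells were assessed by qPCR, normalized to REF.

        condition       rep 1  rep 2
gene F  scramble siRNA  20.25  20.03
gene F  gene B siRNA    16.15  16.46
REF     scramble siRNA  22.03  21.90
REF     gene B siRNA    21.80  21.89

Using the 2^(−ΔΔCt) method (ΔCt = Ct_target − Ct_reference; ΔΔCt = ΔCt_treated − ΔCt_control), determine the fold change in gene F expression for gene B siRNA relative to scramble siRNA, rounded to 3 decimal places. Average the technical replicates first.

Mean Ct: gene F scramble siRNA 20.140; gene F gene B siRNA 16.305; REF scramble siRNA 21.965; REF gene B siRNA 21.845
ΔCt(scramble siRNA) = 20.140 − 21.965 = -1.825
ΔCt(gene B siRNA) = 16.305 − 21.845 = -5.540
ΔΔCt = -5.540 − (-1.825) = -3.715
Fold change = 2^(−(-3.715)) = 2^3.715 = 13.1319

13.132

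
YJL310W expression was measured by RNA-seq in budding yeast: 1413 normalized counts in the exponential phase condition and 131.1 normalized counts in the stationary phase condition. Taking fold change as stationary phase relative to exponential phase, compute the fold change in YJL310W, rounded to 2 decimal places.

Fold change = 131.1 / 1413 = 0.093
YJL310W is downregulated.

0.09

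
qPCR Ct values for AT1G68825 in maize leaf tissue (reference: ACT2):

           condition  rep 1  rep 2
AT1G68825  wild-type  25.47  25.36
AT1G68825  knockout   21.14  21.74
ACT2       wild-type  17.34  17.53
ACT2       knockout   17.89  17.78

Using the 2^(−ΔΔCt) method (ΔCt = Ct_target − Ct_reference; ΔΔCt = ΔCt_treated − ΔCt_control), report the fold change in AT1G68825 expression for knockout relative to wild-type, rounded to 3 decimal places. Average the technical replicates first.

Mean Ct: AT1G68825 wild-type 25.415; AT1G68825 knockout 21.440; ACT2 wild-type 17.435; ACT2 knockout 17.835
ΔCt(wild-type) = 25.415 − 17.435 = 7.980
ΔCt(knockout) = 21.440 − 17.835 = 3.605
ΔΔCt = 3.605 − 7.980 = -4.375
Fold change = 2^(−(-4.375)) = 2^4.375 = 20.7494

20.749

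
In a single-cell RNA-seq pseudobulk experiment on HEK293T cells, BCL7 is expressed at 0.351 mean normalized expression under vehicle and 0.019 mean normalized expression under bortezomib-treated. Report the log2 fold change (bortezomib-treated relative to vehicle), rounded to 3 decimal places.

-4.207

Fold change = 0.019 / 0.351 = 0.0541
log2(0.0541) = -4.2074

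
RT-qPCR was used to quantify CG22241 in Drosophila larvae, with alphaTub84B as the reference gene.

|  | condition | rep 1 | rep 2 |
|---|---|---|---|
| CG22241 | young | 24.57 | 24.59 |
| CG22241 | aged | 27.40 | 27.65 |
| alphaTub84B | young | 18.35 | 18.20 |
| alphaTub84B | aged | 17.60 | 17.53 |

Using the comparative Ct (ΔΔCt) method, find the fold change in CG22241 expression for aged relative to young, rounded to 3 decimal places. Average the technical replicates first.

Mean Ct: CG22241 young 24.580; CG22241 aged 27.525; alphaTub84B young 18.275; alphaTub84B aged 17.565
ΔCt(young) = 24.580 − 18.275 = 6.305
ΔCt(aged) = 27.525 − 17.565 = 9.960
ΔΔCt = 9.960 − 6.305 = 3.655
Fold change = 2^(−3.655) = 0.0794

0.079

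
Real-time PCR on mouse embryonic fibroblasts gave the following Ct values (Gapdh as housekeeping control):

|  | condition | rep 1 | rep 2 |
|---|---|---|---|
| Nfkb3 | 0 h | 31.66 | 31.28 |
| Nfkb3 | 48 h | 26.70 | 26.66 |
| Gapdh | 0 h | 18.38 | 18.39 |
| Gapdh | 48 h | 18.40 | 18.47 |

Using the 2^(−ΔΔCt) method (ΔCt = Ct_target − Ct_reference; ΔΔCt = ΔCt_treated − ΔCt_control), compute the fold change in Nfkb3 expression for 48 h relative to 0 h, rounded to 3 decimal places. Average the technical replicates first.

Mean Ct: Nfkb3 0 h 31.470; Nfkb3 48 h 26.680; Gapdh 0 h 18.385; Gapdh 48 h 18.435
ΔCt(0 h) = 31.470 − 18.385 = 13.085
ΔCt(48 h) = 26.680 − 18.435 = 8.245
ΔΔCt = 8.245 − 13.085 = -4.840
Fold change = 2^(−(-4.840)) = 2^4.840 = 28.6408

28.641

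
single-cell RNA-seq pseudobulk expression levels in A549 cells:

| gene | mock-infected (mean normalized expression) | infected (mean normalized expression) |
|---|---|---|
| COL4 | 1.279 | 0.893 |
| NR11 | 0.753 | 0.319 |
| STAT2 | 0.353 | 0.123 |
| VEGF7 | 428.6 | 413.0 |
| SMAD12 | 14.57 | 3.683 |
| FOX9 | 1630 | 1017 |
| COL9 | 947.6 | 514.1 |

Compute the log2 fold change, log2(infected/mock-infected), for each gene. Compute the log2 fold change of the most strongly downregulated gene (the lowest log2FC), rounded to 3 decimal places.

-1.984

log2(0.893/1.279) = -0.518  (COL4)
log2(0.319/0.753) = -1.239  (NR11)
log2(0.123/0.353) = -1.521  (STAT2)
log2(413.0/428.6) = -0.053  (VEGF7)
log2(3.683/14.57) = -1.984  (SMAD12)
log2(1017/1630) = -0.681  (FOX9)
log2(514.1/947.6) = -0.882  (COL9)
SMAD12 is most strongly downregulated.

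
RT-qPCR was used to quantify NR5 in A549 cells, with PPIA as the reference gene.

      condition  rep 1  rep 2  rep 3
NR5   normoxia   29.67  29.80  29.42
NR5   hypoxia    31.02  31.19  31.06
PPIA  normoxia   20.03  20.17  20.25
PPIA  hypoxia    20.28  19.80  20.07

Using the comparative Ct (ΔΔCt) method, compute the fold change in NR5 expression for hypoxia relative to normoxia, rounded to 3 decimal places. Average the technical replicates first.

Mean Ct: NR5 normoxia 29.630; NR5 hypoxia 31.090; PPIA normoxia 20.150; PPIA hypoxia 20.050
ΔCt(normoxia) = 29.630 − 20.150 = 9.480
ΔCt(hypoxia) = 31.090 − 20.050 = 11.040
ΔΔCt = 11.040 − 9.480 = 1.560
Fold change = 2^(−1.560) = 0.3392

0.339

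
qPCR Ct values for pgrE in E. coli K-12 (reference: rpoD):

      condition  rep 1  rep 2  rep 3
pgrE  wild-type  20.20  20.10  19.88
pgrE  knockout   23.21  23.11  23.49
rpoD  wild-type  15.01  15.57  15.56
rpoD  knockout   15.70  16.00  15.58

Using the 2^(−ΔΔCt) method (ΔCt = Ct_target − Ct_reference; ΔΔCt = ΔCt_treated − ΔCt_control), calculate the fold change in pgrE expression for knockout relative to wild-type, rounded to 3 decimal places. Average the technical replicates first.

0.141

Mean Ct: pgrE wild-type 20.060; pgrE knockout 23.270; rpoD wild-type 15.380; rpoD knockout 15.760
ΔCt(wild-type) = 20.060 − 15.380 = 4.680
ΔCt(knockout) = 23.270 − 15.760 = 7.510
ΔΔCt = 7.510 − 4.680 = 2.830
Fold change = 2^(−2.830) = 0.1406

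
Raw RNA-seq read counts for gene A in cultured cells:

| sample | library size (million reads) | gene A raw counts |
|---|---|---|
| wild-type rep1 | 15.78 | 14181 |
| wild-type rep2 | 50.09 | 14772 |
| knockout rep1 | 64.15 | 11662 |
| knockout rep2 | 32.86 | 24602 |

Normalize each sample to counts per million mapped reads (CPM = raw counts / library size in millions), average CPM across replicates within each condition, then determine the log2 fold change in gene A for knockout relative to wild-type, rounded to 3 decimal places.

-0.359

CPM(wild-type rep1) = 14181 / 15.78 = 898.6692
CPM(wild-type rep2) = 14772 / 50.09 = 294.9092
CPM(knockout rep1) = 11662 / 64.15 = 181.7927
CPM(knockout rep2) = 24602 / 32.86 = 748.6914
mean CPM(wild-type) = 596.7892; mean CPM(knockout) = 465.2420
Fold change = 465.2420 / 596.7892 = 0.77958
log2(0.77958) = -0.3592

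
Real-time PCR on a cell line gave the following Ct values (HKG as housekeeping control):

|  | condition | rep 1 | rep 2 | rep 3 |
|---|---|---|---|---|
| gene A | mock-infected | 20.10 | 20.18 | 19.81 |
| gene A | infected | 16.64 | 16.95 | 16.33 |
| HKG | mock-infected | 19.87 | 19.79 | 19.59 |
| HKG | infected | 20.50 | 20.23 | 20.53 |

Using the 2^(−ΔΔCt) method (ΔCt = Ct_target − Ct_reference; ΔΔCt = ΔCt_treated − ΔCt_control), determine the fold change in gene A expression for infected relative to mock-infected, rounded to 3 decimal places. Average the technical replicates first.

Mean Ct: gene A mock-infected 20.030; gene A infected 16.640; HKG mock-infected 19.750; HKG infected 20.420
ΔCt(mock-infected) = 20.030 − 19.750 = 0.280
ΔCt(infected) = 16.640 − 20.420 = -3.780
ΔΔCt = -3.780 − 0.280 = -4.060
Fold change = 2^(−(-4.060)) = 2^4.060 = 16.6795

16.679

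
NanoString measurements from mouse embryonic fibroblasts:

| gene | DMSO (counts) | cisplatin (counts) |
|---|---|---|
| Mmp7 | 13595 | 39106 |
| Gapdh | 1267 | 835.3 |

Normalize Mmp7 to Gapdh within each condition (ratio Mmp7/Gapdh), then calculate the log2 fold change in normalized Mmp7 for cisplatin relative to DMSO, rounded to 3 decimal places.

2.125

Mmp7/Gapdh (DMSO) = 13595 / 1267 = 10.73
Mmp7/Gapdh (cisplatin) = 39106 / 835.3 = 46.817
Fold change = 46.817 / 10.73 = 4.3631
log2(4.3631) = 2.1254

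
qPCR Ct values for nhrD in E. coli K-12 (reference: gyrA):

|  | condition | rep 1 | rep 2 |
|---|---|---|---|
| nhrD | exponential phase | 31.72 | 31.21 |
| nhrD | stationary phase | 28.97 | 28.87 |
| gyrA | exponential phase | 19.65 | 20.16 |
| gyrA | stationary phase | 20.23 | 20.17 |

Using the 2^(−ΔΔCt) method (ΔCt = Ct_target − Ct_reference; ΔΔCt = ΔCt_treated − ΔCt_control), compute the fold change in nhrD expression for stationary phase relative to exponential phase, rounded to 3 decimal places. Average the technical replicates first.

7.160

Mean Ct: nhrD exponential phase 31.465; nhrD stationary phase 28.920; gyrA exponential phase 19.905; gyrA stationary phase 20.200
ΔCt(exponential phase) = 31.465 − 19.905 = 11.560
ΔCt(stationary phase) = 28.920 − 20.200 = 8.720
ΔΔCt = 8.720 − 11.560 = -2.840
Fold change = 2^(−(-2.840)) = 2^2.840 = 7.1602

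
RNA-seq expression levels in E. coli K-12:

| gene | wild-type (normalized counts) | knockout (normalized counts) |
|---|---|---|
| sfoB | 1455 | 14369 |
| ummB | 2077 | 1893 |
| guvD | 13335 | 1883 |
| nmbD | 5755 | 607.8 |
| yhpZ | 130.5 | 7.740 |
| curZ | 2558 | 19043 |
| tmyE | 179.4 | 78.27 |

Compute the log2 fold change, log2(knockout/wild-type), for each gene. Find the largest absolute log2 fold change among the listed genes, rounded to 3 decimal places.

4.076

log2(14369/1455) = 3.304  (sfoB)
log2(1893/2077) = -0.134  (ummB)
log2(1883/13335) = -2.824  (guvD)
log2(607.8/5755) = -3.243  (nmbD)
log2(7.740/130.5) = -4.076  (yhpZ)
log2(19043/2558) = 2.896  (curZ)
log2(78.27/179.4) = -1.197  (tmyE)
The largest magnitude belongs to yhpZ.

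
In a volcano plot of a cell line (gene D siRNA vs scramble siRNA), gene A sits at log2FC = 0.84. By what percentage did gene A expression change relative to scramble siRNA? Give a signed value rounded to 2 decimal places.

Fold change = 2^(0.84) = 1.7901
Percent change = (FC − 1) × 100% = (1.7901 − 1) × 100 = 79.01%

79.01%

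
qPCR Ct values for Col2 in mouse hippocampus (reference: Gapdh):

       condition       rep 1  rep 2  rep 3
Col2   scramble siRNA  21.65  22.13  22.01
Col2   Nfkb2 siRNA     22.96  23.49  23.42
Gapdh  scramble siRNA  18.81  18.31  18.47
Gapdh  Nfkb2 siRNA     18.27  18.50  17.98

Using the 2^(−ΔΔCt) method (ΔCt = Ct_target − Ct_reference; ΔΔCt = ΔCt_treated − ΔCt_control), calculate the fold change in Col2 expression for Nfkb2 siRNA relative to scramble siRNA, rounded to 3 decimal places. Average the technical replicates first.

0.321

Mean Ct: Col2 scramble siRNA 21.930; Col2 Nfkb2 siRNA 23.290; Gapdh scramble siRNA 18.530; Gapdh Nfkb2 siRNA 18.250
ΔCt(scramble siRNA) = 21.930 − 18.530 = 3.400
ΔCt(Nfkb2 siRNA) = 23.290 − 18.250 = 5.040
ΔΔCt = 5.040 − 3.400 = 1.640
Fold change = 2^(−1.640) = 0.3209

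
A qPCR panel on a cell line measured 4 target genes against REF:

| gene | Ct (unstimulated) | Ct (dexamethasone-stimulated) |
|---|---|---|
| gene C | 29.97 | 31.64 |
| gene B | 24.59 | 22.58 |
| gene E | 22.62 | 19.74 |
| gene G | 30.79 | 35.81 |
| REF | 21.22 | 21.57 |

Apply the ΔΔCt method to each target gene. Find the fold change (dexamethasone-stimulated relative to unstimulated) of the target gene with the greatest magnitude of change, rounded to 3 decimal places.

gene C: ΔΔCt = (31.64−21.57) − (29.97−21.22) = 10.07 − 8.75 = 1.32; fold change = 2^-1.32 = 0.401
gene B: ΔΔCt = (22.58−21.57) − (24.59−21.22) = 1.01 − 3.37 = -2.36; fold change = 2^2.36 = 5.134
gene E: ΔΔCt = (19.74−21.57) − (22.62−21.22) = -1.83 − 1.40 = -3.23; fold change = 2^3.23 = 9.383
gene G: ΔΔCt = (35.81−21.57) − (30.79−21.22) = 14.24 − 9.57 = 4.67; fold change = 2^-4.67 = 0.039
gene G has the largest |ΔΔCt| = 4.67.

0.039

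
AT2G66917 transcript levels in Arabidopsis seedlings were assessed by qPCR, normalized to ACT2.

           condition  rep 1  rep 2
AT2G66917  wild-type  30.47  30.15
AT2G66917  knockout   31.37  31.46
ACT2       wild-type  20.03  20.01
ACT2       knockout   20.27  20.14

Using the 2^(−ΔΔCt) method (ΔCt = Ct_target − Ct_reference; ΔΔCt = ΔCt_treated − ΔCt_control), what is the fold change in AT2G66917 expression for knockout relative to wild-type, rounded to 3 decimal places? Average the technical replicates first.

0.529

Mean Ct: AT2G66917 wild-type 30.310; AT2G66917 knockout 31.415; ACT2 wild-type 20.020; ACT2 knockout 20.205
ΔCt(wild-type) = 30.310 − 20.020 = 10.290
ΔCt(knockout) = 31.415 − 20.205 = 11.210
ΔΔCt = 11.210 − 10.290 = 0.920
Fold change = 2^(−0.920) = 0.5285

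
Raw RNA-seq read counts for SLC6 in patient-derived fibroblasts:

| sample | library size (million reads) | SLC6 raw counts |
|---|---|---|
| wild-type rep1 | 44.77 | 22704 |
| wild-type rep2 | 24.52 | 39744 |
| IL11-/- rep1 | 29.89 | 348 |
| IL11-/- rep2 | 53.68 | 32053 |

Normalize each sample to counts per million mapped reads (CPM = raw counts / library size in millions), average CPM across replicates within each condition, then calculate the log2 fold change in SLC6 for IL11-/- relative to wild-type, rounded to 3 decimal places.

CPM(wild-type rep1) = 22704 / 44.77 = 507.1253
CPM(wild-type rep2) = 39744 / 24.52 = 1620.8809
CPM(IL11-/- rep1) = 348 / 29.89 = 11.6427
CPM(IL11-/- rep2) = 32053 / 53.68 = 597.1125
mean CPM(wild-type) = 1064.0031; mean CPM(IL11-/-) = 304.3776
Fold change = 304.3776 / 1064.0031 = 0.28607
log2(0.28607) = -1.8056

-1.806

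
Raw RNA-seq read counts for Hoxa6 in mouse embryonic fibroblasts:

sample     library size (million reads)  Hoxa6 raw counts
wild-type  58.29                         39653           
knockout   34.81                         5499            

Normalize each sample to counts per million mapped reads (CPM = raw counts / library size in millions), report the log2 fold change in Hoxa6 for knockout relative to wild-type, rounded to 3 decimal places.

CPM(wild-type) = 39653 / 58.29 = 680.2711
CPM(knockout) = 5499 / 34.81 = 157.9718
Fold change = 157.9718 / 680.2711 = 0.23222
log2(0.23222) = -2.1064

-2.106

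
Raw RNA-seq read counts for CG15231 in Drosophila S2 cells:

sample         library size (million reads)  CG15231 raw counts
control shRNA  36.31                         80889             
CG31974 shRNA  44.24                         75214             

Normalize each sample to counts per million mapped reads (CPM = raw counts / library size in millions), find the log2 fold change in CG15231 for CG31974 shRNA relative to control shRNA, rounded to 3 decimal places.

-0.390

CPM(control shRNA) = 80889 / 36.31 = 2227.7334
CPM(CG31974 shRNA) = 75214 / 44.24 = 1700.1356
Fold change = 1700.1356 / 2227.7334 = 0.76317
log2(0.76317) = -0.3899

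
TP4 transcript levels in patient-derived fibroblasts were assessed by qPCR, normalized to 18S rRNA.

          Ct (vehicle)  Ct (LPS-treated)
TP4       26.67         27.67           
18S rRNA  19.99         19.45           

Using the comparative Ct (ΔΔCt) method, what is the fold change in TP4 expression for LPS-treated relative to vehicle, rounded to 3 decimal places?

ΔCt(vehicle) = 26.670 − 19.990 = 6.680
ΔCt(LPS-treated) = 27.670 − 19.450 = 8.220
ΔΔCt = 8.220 − 6.680 = 1.540
Fold change = 2^(−1.540) = 0.3439

0.344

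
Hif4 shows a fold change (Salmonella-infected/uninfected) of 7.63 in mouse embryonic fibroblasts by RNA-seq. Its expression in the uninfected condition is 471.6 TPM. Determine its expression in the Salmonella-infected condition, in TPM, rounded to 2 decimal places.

3598.31

Salmonella-infected expression = 471.6 × 7.63 = 3598.31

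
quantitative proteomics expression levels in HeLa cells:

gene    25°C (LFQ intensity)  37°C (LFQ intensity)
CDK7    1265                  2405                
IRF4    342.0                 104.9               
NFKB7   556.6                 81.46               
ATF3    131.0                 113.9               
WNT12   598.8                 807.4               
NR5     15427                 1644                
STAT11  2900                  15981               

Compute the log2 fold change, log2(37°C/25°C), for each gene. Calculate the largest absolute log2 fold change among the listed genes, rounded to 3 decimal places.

3.230

log2(2405/1265) = 0.927  (CDK7)
log2(104.9/342.0) = -1.705  (IRF4)
log2(81.46/556.6) = -2.772  (NFKB7)
log2(113.9/131.0) = -0.202  (ATF3)
log2(807.4/598.8) = 0.431  (WNT12)
log2(1644/15427) = -3.230  (NR5)
log2(15981/2900) = 2.462  (STAT11)
The largest magnitude belongs to NR5.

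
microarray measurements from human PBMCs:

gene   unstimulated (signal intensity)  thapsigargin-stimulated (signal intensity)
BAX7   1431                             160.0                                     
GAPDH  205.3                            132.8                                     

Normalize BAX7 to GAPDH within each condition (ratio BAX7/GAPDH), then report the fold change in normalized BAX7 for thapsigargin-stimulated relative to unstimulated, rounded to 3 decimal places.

BAX7/GAPDH (unstimulated) = 1431 / 205.3 = 6.9703
BAX7/GAPDH (thapsigargin-stimulated) = 160.0 / 132.8 = 1.2048
Fold change = 1.2048 / 6.9703 = 0.1729

0.173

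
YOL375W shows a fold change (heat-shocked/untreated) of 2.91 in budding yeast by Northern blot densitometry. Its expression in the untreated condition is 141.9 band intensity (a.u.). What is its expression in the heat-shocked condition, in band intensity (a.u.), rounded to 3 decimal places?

heat-shocked expression = 141.9 × 2.91 = 412.929

412.929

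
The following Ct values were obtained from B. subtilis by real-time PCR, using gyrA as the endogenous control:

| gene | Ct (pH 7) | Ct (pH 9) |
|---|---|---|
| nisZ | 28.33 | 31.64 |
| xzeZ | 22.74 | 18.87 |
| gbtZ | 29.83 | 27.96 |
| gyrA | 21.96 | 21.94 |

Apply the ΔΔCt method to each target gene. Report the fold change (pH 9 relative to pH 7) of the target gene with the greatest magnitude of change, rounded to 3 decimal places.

nisZ: ΔΔCt = (31.64−21.94) − (28.33−21.96) = 9.70 − 6.37 = 3.33; fold change = 2^-3.33 = 0.099
xzeZ: ΔΔCt = (18.87−21.94) − (22.74−21.96) = -3.07 − 0.78 = -3.85; fold change = 2^3.85 = 14.420
gbtZ: ΔΔCt = (27.96−21.94) − (29.83−21.96) = 6.02 − 7.87 = -1.85; fold change = 2^1.85 = 3.605
xzeZ has the largest |ΔΔCt| = 3.85.

14.420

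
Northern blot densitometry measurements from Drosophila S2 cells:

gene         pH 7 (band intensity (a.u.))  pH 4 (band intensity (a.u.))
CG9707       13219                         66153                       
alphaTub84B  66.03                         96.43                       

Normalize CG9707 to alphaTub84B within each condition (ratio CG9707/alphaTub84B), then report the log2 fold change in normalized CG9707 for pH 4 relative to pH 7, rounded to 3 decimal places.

CG9707/alphaTub84B (pH 7) = 13219 / 66.03 = 200.2
CG9707/alphaTub84B (pH 4) = 66153 / 96.43 = 686.02
Fold change = 686.02 / 200.2 = 3.4267
log2(3.4267) = 1.7768

1.777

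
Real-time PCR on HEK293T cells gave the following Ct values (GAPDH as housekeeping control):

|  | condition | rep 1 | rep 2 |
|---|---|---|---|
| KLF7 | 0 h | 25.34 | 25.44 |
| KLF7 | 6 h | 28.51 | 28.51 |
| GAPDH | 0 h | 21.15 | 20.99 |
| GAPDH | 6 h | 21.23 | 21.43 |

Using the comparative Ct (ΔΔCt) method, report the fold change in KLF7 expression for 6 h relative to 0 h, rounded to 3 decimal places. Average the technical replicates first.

0.138

Mean Ct: KLF7 0 h 25.390; KLF7 6 h 28.510; GAPDH 0 h 21.070; GAPDH 6 h 21.330
ΔCt(0 h) = 25.390 − 21.070 = 4.320
ΔCt(6 h) = 28.510 − 21.330 = 7.180
ΔΔCt = 7.180 − 4.320 = 2.860
Fold change = 2^(−2.860) = 0.1377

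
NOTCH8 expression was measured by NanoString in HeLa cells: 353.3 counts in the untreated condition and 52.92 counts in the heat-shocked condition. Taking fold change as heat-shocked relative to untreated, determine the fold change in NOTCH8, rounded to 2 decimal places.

0.15

Fold change = 52.92 / 353.3 = 0.150
NOTCH8 is downregulated.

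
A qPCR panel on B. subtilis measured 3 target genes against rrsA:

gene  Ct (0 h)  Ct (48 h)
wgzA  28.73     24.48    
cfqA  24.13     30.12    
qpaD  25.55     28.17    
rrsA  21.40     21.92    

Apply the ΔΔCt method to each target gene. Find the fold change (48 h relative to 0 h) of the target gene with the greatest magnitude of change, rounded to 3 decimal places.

0.023

wgzA: ΔΔCt = (24.48−21.92) − (28.73−21.40) = 2.56 − 7.33 = -4.77; fold change = 2^4.77 = 27.284
cfqA: ΔΔCt = (30.12−21.92) − (24.13−21.40) = 8.20 − 2.73 = 5.47; fold change = 2^-5.47 = 0.023
qpaD: ΔΔCt = (28.17−21.92) − (25.55−21.40) = 6.25 − 4.15 = 2.10; fold change = 2^-2.10 = 0.233
cfqA has the largest |ΔΔCt| = 5.47.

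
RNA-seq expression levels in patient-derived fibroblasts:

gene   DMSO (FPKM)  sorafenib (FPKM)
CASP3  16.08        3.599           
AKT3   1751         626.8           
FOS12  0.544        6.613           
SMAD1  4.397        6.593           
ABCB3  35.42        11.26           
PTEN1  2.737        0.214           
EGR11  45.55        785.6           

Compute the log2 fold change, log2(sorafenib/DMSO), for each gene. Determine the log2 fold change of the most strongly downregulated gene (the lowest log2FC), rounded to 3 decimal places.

-3.677

log2(3.599/16.08) = -2.160  (CASP3)
log2(626.8/1751) = -1.482  (AKT3)
log2(6.613/0.544) = 3.604  (FOS12)
log2(6.593/4.397) = 0.584  (SMAD1)
log2(11.26/35.42) = -1.653  (ABCB3)
log2(0.214/2.737) = -3.677  (PTEN1)
log2(785.6/45.55) = 4.108  (EGR11)
PTEN1 is most strongly downregulated.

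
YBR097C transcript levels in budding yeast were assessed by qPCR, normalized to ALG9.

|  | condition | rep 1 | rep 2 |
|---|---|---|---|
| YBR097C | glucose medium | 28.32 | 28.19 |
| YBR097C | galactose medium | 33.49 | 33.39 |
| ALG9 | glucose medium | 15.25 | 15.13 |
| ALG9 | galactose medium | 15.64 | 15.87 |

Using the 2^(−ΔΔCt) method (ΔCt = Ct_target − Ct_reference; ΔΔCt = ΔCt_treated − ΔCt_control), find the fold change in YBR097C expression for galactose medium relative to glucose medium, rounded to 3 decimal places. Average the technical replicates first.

Mean Ct: YBR097C glucose medium 28.255; YBR097C galactose medium 33.440; ALG9 glucose medium 15.190; ALG9 galactose medium 15.755
ΔCt(glucose medium) = 28.255 − 15.190 = 13.065
ΔCt(galactose medium) = 33.440 − 15.755 = 17.685
ΔΔCt = 17.685 − 13.065 = 4.620
Fold change = 2^(−4.620) = 0.0407

0.041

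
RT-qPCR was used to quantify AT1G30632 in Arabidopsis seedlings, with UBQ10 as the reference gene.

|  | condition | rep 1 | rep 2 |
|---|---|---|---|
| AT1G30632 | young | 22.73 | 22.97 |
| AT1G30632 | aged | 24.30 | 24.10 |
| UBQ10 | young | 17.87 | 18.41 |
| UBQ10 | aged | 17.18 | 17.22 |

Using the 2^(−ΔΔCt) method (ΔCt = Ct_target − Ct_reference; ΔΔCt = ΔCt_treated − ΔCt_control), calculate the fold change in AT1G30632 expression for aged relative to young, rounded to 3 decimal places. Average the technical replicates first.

Mean Ct: AT1G30632 young 22.850; AT1G30632 aged 24.200; UBQ10 young 18.140; UBQ10 aged 17.200
ΔCt(young) = 22.850 − 18.140 = 4.710
ΔCt(aged) = 24.200 − 17.200 = 7.000
ΔΔCt = 7.000 − 4.710 = 2.290
Fold change = 2^(−2.290) = 0.2045

0.204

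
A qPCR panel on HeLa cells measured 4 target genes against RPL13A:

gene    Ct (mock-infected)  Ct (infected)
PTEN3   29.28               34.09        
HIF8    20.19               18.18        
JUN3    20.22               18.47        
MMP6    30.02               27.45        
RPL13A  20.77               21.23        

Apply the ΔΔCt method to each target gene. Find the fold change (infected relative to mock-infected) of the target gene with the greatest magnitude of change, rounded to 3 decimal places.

0.049

PTEN3: ΔΔCt = (34.09−21.23) − (29.28−20.77) = 12.86 − 8.51 = 4.35; fold change = 2^-4.35 = 0.049
HIF8: ΔΔCt = (18.18−21.23) − (20.19−20.77) = -3.05 − (-0.58) = -2.47; fold change = 2^2.47 = 5.540
JUN3: ΔΔCt = (18.47−21.23) − (20.22−20.77) = -2.76 − (-0.55) = -2.21; fold change = 2^2.21 = 4.627
MMP6: ΔΔCt = (27.45−21.23) − (30.02−20.77) = 6.22 − 9.25 = -3.03; fold change = 2^3.03 = 8.168
PTEN3 has the largest |ΔΔCt| = 4.35.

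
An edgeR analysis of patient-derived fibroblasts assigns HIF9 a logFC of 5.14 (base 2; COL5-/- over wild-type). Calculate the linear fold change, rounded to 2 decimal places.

35.26

Fold change = 2^(5.14) = 35.261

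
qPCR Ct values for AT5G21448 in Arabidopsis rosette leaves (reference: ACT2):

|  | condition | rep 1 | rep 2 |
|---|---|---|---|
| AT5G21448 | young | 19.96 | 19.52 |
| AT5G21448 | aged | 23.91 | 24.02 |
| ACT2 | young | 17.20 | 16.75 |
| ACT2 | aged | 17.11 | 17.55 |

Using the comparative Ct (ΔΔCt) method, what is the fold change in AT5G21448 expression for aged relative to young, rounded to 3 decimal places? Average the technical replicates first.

0.068

Mean Ct: AT5G21448 young 19.740; AT5G21448 aged 23.965; ACT2 young 16.975; ACT2 aged 17.330
ΔCt(young) = 19.740 − 16.975 = 2.765
ΔCt(aged) = 23.965 − 17.330 = 6.635
ΔΔCt = 6.635 − 2.765 = 3.870
Fold change = 2^(−3.870) = 0.0684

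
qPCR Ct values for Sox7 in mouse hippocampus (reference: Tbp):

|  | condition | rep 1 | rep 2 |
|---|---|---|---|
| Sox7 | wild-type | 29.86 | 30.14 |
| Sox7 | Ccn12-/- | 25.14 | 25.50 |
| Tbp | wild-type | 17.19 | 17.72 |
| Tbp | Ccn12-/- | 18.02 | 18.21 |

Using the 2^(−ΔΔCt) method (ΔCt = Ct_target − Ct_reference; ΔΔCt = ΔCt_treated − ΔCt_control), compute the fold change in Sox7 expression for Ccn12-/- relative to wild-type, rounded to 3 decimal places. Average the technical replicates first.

Mean Ct: Sox7 wild-type 30.000; Sox7 Ccn12-/- 25.320; Tbp wild-type 17.455; Tbp Ccn12-/- 18.115
ΔCt(wild-type) = 30.000 − 17.455 = 12.545
ΔCt(Ccn12-/-) = 25.320 − 18.115 = 7.205
ΔΔCt = 7.205 − 12.545 = -5.340
Fold change = 2^(−(-5.340)) = 2^5.340 = 40.5042

40.504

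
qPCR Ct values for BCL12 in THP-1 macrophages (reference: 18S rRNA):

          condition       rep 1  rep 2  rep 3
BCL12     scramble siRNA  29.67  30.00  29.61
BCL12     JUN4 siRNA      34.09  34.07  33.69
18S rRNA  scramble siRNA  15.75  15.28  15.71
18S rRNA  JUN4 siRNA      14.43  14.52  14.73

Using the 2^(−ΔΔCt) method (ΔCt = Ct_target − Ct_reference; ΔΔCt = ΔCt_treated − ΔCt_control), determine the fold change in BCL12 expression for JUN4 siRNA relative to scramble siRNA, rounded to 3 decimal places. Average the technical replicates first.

Mean Ct: BCL12 scramble siRNA 29.760; BCL12 JUN4 siRNA 33.950; 18S rRNA scramble siRNA 15.580; 18S rRNA JUN4 siRNA 14.560
ΔCt(scramble siRNA) = 29.760 − 15.580 = 14.180
ΔCt(JUN4 siRNA) = 33.950 − 14.560 = 19.390
ΔΔCt = 19.390 − 14.180 = 5.210
Fold change = 2^(−5.210) = 0.0270

0.027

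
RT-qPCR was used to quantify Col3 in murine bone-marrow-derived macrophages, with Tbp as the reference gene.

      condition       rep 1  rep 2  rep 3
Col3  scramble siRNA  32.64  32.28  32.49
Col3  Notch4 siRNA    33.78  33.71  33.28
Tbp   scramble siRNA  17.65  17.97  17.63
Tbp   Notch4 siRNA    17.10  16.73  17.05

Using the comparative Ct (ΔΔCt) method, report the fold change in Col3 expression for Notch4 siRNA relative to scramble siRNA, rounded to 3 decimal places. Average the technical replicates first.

Mean Ct: Col3 scramble siRNA 32.470; Col3 Notch4 siRNA 33.590; Tbp scramble siRNA 17.750; Tbp Notch4 siRNA 16.960
ΔCt(scramble siRNA) = 32.470 − 17.750 = 14.720
ΔCt(Notch4 siRNA) = 33.590 − 16.960 = 16.630
ΔΔCt = 16.630 − 14.720 = 1.910
Fold change = 2^(−1.910) = 0.2661

0.266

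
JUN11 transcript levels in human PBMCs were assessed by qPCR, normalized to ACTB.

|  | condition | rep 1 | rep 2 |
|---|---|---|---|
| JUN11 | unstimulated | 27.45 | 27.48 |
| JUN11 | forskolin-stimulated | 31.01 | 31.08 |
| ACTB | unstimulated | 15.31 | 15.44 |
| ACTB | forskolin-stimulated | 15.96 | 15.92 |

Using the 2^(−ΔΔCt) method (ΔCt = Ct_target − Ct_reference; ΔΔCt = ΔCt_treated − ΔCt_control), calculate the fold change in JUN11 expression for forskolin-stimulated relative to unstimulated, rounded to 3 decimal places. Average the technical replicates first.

0.124

Mean Ct: JUN11 unstimulated 27.465; JUN11 forskolin-stimulated 31.045; ACTB unstimulated 15.375; ACTB forskolin-stimulated 15.940
ΔCt(unstimulated) = 27.465 − 15.375 = 12.090
ΔCt(forskolin-stimulated) = 31.045 − 15.940 = 15.105
ΔΔCt = 15.105 − 12.090 = 3.015
Fold change = 2^(−3.015) = 0.1237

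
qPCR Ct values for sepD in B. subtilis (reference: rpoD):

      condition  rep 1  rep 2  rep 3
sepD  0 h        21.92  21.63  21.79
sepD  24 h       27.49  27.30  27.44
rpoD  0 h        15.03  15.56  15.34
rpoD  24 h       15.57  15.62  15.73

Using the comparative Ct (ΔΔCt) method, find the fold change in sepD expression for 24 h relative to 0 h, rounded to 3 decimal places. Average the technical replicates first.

0.025

Mean Ct: sepD 0 h 21.780; sepD 24 h 27.410; rpoD 0 h 15.310; rpoD 24 h 15.640
ΔCt(0 h) = 21.780 − 15.310 = 6.470
ΔCt(24 h) = 27.410 − 15.640 = 11.770
ΔΔCt = 11.770 − 6.470 = 5.300
Fold change = 2^(−5.300) = 0.0254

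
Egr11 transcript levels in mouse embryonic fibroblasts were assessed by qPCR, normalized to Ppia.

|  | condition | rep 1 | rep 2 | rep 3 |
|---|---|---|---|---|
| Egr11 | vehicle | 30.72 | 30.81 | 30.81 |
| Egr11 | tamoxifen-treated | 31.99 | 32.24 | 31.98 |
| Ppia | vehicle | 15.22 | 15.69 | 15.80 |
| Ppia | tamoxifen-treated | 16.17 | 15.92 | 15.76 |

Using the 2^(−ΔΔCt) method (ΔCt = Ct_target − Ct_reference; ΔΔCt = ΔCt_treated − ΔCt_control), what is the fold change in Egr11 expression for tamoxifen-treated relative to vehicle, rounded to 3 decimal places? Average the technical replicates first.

Mean Ct: Egr11 vehicle 30.780; Egr11 tamoxifen-treated 32.070; Ppia vehicle 15.570; Ppia tamoxifen-treated 15.950
ΔCt(vehicle) = 30.780 − 15.570 = 15.210
ΔCt(tamoxifen-treated) = 32.070 − 15.950 = 16.120
ΔΔCt = 16.120 − 15.210 = 0.910
Fold change = 2^(−0.910) = 0.5322

0.532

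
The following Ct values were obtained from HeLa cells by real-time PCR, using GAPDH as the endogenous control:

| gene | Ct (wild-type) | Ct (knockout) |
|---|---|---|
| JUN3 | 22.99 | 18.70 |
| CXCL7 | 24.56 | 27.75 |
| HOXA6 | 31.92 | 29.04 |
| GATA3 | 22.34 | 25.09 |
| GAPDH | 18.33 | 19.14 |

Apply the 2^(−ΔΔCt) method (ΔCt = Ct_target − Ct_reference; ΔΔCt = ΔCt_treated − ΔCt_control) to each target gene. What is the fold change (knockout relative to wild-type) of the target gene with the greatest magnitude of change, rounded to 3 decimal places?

JUN3: ΔΔCt = (18.70−19.14) − (22.99−18.33) = -0.44 − 4.66 = -5.10; fold change = 2^5.10 = 34.297
CXCL7: ΔΔCt = (27.75−19.14) − (24.56−18.33) = 8.61 − 6.23 = 2.38; fold change = 2^-2.38 = 0.192
HOXA6: ΔΔCt = (29.04−19.14) − (31.92−18.33) = 9.90 − 13.59 = -3.69; fold change = 2^3.69 = 12.906
GATA3: ΔΔCt = (25.09−19.14) − (22.34−18.33) = 5.95 − 4.01 = 1.94; fold change = 2^-1.94 = 0.261
JUN3 has the largest |ΔΔCt| = 5.10.

34.297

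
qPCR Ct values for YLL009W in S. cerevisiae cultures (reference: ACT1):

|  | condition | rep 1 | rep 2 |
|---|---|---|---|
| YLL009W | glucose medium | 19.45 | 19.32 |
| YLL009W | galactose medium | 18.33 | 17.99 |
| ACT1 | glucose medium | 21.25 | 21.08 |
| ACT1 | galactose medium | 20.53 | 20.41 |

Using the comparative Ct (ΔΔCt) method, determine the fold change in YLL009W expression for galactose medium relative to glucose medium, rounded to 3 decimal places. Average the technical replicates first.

Mean Ct: YLL009W glucose medium 19.385; YLL009W galactose medium 18.160; ACT1 glucose medium 21.165; ACT1 galactose medium 20.470
ΔCt(glucose medium) = 19.385 − 21.165 = -1.780
ΔCt(galactose medium) = 18.160 − 20.470 = -2.310
ΔΔCt = -2.310 − (-1.780) = -0.530
Fold change = 2^(−(-0.530)) = 2^0.530 = 1.4439

1.444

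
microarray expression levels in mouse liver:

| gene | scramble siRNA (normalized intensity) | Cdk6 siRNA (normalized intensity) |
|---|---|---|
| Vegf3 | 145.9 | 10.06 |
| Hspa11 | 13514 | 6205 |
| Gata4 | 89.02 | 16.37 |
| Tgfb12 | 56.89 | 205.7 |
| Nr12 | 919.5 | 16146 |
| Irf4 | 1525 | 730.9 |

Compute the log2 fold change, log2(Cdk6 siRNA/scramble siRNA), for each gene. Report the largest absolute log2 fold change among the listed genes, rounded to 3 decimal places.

4.134

log2(10.06/145.9) = -3.858  (Vegf3)
log2(6205/13514) = -1.123  (Hspa11)
log2(16.37/89.02) = -2.443  (Gata4)
log2(205.7/56.89) = 1.854  (Tgfb12)
log2(16146/919.5) = 4.134  (Nr12)
log2(730.9/1525) = -1.061  (Irf4)
The largest magnitude belongs to Nr12.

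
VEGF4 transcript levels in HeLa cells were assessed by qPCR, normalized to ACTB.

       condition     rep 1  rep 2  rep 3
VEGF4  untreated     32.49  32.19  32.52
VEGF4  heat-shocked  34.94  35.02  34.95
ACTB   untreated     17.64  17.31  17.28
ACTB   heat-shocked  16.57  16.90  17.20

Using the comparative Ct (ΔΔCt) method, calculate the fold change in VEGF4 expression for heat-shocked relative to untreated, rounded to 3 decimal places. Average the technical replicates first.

0.117

Mean Ct: VEGF4 untreated 32.400; VEGF4 heat-shocked 34.970; ACTB untreated 17.410; ACTB heat-shocked 16.890
ΔCt(untreated) = 32.400 − 17.410 = 14.990
ΔCt(heat-shocked) = 34.970 − 16.890 = 18.080
ΔΔCt = 18.080 − 14.990 = 3.090
Fold change = 2^(−3.090) = 0.1174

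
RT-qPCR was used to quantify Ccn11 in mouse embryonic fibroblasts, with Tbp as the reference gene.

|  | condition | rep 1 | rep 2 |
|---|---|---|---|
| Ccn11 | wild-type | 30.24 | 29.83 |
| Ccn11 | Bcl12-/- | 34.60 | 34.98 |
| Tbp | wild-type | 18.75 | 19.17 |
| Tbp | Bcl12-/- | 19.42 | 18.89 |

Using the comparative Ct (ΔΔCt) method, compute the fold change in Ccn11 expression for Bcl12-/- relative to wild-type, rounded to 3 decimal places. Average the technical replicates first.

Mean Ct: Ccn11 wild-type 30.035; Ccn11 Bcl12-/- 34.790; Tbp wild-type 18.960; Tbp Bcl12-/- 19.155
ΔCt(wild-type) = 30.035 − 18.960 = 11.075
ΔCt(Bcl12-/-) = 34.790 − 19.155 = 15.635
ΔΔCt = 15.635 − 11.075 = 4.560
Fold change = 2^(−4.560) = 0.0424

0.042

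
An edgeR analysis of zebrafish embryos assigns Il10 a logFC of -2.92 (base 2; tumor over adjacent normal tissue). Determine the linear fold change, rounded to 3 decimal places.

0.132

Fold change = 2^(-2.92) = 0.1321
That is, Il10 drops to 13.2% of the adjacent normal tissue level.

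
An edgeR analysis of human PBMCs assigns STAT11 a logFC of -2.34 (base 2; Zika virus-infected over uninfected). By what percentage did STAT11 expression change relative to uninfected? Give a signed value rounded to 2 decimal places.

-80.25%

Fold change = 2^(-2.34) = 0.1975
Percent change = (FC − 1) × 100% = (0.1975 − 1) × 100 = -80.25%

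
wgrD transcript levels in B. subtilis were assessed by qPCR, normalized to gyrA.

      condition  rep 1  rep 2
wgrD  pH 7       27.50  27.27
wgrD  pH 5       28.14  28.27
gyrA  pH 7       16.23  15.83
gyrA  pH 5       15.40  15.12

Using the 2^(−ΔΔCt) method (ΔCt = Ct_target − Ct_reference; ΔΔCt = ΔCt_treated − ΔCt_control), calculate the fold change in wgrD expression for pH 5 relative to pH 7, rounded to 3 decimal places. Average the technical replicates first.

0.332

Mean Ct: wgrD pH 7 27.385; wgrD pH 5 28.205; gyrA pH 7 16.030; gyrA pH 5 15.260
ΔCt(pH 7) = 27.385 − 16.030 = 11.355
ΔCt(pH 5) = 28.205 − 15.260 = 12.945
ΔΔCt = 12.945 − 11.355 = 1.590
Fold change = 2^(−1.590) = 0.3322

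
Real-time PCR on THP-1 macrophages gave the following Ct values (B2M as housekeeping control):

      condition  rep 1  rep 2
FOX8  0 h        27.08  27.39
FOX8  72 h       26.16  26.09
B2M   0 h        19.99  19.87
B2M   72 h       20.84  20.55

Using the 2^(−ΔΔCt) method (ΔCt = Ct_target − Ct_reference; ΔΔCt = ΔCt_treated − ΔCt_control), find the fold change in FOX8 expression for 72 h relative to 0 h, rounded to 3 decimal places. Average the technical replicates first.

Mean Ct: FOX8 0 h 27.235; FOX8 72 h 26.125; B2M 0 h 19.930; B2M 72 h 20.695
ΔCt(0 h) = 27.235 − 19.930 = 7.305
ΔCt(72 h) = 26.125 − 20.695 = 5.430
ΔΔCt = 5.430 − 7.305 = -1.875
Fold change = 2^(−(-1.875)) = 2^1.875 = 3.6680

3.668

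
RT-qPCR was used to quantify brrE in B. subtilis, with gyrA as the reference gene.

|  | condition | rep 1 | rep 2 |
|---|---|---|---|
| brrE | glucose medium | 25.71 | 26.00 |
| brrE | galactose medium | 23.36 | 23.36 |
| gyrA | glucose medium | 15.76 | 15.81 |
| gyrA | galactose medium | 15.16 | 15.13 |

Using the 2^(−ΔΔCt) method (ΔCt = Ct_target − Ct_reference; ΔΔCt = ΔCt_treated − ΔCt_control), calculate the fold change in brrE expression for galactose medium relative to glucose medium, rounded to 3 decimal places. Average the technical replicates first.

Mean Ct: brrE glucose medium 25.855; brrE galactose medium 23.360; gyrA glucose medium 15.785; gyrA galactose medium 15.145
ΔCt(glucose medium) = 25.855 − 15.785 = 10.070
ΔCt(galactose medium) = 23.360 − 15.145 = 8.215
ΔΔCt = 8.215 − 10.070 = -1.855
Fold change = 2^(−(-1.855)) = 2^1.855 = 3.6175

3.618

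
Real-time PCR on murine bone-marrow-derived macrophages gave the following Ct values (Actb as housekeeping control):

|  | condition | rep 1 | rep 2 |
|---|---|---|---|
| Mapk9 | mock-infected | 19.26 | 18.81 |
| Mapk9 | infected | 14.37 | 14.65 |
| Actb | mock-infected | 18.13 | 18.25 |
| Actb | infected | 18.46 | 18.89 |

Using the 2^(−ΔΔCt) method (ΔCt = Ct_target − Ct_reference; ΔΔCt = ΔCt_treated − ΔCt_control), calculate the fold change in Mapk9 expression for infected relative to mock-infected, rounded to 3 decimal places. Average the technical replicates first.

Mean Ct: Mapk9 mock-infected 19.035; Mapk9 infected 14.510; Actb mock-infected 18.190; Actb infected 18.675
ΔCt(mock-infected) = 19.035 − 18.190 = 0.845
ΔCt(infected) = 14.510 − 18.675 = -4.165
ΔΔCt = -4.165 − 0.845 = -5.010
Fold change = 2^(−(-5.010)) = 2^5.010 = 32.2226

32.223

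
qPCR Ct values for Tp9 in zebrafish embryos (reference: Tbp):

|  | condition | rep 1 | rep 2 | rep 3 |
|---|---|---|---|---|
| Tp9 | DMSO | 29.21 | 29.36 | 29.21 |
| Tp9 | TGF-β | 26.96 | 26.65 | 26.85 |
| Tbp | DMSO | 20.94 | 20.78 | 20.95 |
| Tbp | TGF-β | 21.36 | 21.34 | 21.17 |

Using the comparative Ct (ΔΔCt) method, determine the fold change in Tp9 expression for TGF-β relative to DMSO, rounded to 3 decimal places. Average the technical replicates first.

Mean Ct: Tp9 DMSO 29.260; Tp9 TGF-β 26.820; Tbp DMSO 20.890; Tbp TGF-β 21.290
ΔCt(DMSO) = 29.260 − 20.890 = 8.370
ΔCt(TGF-β) = 26.820 − 21.290 = 5.530
ΔΔCt = 5.530 − 8.370 = -2.840
Fold change = 2^(−(-2.840)) = 2^2.840 = 7.1602

7.160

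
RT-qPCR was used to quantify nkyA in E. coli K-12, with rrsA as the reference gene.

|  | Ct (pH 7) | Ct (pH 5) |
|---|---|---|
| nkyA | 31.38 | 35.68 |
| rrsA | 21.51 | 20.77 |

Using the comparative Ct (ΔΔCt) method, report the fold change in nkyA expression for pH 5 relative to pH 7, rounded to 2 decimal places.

ΔCt(pH 7) = 31.380 − 21.510 = 9.870
ΔCt(pH 5) = 35.680 − 20.770 = 14.910
ΔΔCt = 14.910 − 9.870 = 5.040
Fold change = 2^(−5.040) = 0.030

0.03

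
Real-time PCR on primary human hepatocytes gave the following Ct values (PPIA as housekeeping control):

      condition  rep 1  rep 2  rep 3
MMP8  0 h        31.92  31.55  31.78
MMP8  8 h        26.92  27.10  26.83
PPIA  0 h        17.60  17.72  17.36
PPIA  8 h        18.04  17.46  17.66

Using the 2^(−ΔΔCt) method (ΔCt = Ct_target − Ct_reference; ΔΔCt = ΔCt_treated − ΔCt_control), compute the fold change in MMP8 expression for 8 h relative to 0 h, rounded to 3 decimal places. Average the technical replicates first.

31.125

Mean Ct: MMP8 0 h 31.750; MMP8 8 h 26.950; PPIA 0 h 17.560; PPIA 8 h 17.720
ΔCt(0 h) = 31.750 − 17.560 = 14.190
ΔCt(8 h) = 26.950 − 17.720 = 9.230
ΔΔCt = 9.230 − 14.190 = -4.960
Fold change = 2^(−(-4.960)) = 2^4.960 = 31.1250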